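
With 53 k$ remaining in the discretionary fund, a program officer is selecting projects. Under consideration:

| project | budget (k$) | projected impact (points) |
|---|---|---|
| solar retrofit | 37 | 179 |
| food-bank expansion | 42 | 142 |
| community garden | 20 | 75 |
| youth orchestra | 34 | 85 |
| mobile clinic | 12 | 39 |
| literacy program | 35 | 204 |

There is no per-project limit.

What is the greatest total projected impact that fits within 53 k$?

The ratio ordering already packs tightly: mobile clinic + literacy program, 47 k$, 243.

243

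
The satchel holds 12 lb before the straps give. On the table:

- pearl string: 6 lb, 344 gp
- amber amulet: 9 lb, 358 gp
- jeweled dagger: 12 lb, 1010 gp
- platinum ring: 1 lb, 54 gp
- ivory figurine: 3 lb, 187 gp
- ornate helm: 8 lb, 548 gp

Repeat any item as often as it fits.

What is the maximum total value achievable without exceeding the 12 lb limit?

1010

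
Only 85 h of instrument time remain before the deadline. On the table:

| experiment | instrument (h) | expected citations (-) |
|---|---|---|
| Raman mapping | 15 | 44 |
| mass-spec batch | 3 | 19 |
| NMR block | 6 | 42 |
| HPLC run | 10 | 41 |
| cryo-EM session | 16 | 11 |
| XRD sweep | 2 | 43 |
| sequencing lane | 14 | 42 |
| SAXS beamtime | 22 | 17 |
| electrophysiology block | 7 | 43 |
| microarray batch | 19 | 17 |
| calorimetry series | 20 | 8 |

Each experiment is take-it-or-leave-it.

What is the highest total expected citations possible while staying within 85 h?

291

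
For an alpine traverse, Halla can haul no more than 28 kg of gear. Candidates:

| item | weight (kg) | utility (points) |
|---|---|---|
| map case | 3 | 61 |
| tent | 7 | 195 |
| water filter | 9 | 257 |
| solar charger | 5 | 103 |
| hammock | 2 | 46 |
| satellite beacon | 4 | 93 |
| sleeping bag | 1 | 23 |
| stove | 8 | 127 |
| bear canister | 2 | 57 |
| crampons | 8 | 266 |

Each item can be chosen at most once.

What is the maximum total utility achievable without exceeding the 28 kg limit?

Best packing: tent + water filter + hammock + bear canister + crampons — 28 kg, 821 total.

821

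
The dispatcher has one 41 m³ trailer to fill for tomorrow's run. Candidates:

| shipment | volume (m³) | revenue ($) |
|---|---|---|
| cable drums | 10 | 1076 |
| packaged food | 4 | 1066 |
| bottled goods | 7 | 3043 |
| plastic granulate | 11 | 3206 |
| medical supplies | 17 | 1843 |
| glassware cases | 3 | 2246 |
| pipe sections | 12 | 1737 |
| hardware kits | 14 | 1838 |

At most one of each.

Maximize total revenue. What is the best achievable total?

11399

A density-first pass picks packaged food + bottled goods + plastic granulate + glassware cases + pipe sections — 11298 at 37 m³.
The 12 m³ tied up in pipe sections is better spent on hardware kits — total rises to 11399 (39 m³).
Next best is packaged food + bottled goods + plastic granulate + glassware cases + pipe sections at 11298 (37 m³) — short by 101.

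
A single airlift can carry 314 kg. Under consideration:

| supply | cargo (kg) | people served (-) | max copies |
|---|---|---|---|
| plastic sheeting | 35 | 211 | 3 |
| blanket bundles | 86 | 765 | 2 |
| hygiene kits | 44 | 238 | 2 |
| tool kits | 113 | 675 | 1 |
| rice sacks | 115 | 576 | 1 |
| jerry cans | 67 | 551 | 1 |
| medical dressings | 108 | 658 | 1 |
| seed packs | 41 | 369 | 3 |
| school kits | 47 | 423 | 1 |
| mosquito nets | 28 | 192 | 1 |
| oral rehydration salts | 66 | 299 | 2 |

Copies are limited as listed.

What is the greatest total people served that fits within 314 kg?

Ranking by ratio (people served/kg): seed packs 9.00, school kits 9.00, blanket bundles 8.90.
Filling by ratio: blanket bundles + 3×seed packs + school kits + mosquito nets for 2487, with 30 kg left unused.
The 123 kg tied up in 3×seed packs is better spent on blanket bundles + jerry cans — total rises to 2696 (314 kg).

2696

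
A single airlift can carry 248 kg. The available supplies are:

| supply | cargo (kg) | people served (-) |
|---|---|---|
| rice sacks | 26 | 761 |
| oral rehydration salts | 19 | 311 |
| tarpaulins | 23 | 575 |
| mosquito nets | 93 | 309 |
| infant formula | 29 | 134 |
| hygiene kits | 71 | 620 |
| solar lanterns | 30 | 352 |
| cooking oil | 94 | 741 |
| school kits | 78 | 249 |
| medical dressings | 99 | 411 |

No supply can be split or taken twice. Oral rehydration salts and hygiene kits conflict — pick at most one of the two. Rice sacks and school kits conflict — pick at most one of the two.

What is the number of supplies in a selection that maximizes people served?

5

The maximum people served within 248 kg is 3049.
For example rice sacks + tarpaulins + hygiene kits + solar lanterns + cooking oil achieves it, using 244 kg.
Every optimal selection uses 5 supplies.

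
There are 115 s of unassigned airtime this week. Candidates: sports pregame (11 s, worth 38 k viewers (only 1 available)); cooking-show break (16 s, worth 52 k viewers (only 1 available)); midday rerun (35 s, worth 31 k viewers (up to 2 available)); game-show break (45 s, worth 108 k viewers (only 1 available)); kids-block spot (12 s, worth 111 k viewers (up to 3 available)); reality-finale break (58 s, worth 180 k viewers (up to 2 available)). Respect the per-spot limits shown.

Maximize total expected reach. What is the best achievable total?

Filling by ratio: sports pregame + cooking-show break + game-show break + 3×kids-block spot for 531, with 7 s left unused.
The 56 s tied up in sports pregame and game-show break is better spent on reality-finale break — total rises to 565 (110 s).
No other feasible combination exceeds 565.

565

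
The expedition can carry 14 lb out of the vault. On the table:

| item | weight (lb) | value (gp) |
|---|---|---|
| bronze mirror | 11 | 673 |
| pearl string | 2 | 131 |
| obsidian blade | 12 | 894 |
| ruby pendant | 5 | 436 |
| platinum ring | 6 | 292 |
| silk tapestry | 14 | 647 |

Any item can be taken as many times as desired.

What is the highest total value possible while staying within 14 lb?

1134

Taking 2×pearl string + 2×ruby pendant: 14 lb used, 1134 in value.
That's the maximum — no swap from here does better than 1134.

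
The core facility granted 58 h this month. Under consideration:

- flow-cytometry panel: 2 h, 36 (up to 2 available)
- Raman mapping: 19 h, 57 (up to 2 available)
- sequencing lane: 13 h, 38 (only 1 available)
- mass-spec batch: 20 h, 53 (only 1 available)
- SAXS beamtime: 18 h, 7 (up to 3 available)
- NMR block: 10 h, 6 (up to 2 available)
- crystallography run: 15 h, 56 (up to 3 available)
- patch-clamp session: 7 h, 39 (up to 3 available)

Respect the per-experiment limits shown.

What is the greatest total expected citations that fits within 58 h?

2×flow-cytometry panel + 2×crystallography run + 3×patch-clamp session uses 55 of the 58 h and totals 301.
That's the maximum — no swap from here does better than 301.

301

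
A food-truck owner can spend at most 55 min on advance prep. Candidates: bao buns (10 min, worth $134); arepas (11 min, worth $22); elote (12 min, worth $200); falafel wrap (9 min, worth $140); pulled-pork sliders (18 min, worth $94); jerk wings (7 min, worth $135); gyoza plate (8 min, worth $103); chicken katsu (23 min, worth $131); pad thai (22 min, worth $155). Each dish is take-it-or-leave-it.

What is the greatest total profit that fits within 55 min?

Taking bao buns + elote + falafel wrap + jerk wings + gyoza plate: 46 min used, 712 in profit.
Every other selection either busts 55 min or fails to beat 712.

712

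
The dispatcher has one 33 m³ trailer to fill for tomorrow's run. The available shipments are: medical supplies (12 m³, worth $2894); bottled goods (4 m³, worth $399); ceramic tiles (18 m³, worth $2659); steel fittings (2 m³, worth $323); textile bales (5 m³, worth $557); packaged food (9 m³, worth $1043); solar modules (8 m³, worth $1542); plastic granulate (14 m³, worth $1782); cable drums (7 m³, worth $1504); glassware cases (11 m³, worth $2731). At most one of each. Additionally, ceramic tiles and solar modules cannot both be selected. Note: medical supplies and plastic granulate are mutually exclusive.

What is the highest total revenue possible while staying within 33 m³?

Taking the top-ratio shipments first gives medical supplies + steel fittings + cable drums + glassware cases for 7452 (32 m³).
Replace cable drums with solar modules: the trade gains 38 net, giving 7490 at 33 m³.
Nothing else feasible within 33 m³ beats 7490.

7490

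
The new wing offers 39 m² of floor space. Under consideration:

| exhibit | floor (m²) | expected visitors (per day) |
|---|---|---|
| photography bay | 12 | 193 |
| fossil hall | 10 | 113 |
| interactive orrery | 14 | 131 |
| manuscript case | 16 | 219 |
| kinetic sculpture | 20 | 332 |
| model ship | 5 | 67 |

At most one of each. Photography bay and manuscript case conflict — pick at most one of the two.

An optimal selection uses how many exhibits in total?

Best achievable expected visitors is 592.
One optimal bundle: photography bay + kinetic sculpture + model ship (37 m²).
All optima have 3 exhibits.

3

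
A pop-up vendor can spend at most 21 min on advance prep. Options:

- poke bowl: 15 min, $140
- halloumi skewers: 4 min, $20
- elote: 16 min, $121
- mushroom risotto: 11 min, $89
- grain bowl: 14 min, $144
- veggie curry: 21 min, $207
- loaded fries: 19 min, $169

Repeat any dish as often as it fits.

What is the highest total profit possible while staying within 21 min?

207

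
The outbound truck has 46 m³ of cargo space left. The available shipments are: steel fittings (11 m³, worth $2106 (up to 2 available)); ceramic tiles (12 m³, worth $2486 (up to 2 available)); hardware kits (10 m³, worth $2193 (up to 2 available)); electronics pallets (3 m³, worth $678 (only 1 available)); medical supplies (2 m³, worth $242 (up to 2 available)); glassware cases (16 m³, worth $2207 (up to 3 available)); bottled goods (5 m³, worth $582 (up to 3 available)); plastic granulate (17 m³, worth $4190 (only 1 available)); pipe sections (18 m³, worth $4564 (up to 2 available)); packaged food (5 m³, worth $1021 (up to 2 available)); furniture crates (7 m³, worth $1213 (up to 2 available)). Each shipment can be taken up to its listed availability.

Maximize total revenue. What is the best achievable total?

11321

Ranking by ratio (revenue/m³): pipe sections 253.56, plastic granulate 246.47, electronics pallets 226.00.
A density-first pass picks electronics pallets + medical supplies + 2×pipe sections + packaged food — 11069 at 46 m³.
Dropping electronics pallets and medical supplies and packaged food frees 10 m³; slotting in hardware kits (10 m³) lifts the total to 11321 at 46 m³.
That's the maximum — no swap from here does better than 11321.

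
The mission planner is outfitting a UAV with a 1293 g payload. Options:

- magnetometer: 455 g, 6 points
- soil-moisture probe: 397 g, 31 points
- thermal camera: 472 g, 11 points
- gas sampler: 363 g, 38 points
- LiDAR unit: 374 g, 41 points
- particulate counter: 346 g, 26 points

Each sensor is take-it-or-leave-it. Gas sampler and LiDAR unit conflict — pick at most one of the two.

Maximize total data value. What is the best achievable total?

98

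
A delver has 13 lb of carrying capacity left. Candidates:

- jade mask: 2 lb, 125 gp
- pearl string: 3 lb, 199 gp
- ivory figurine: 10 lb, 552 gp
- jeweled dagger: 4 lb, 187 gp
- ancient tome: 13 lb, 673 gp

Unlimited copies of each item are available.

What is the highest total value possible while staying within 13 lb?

847

Taking the top-ratio items first gives 4×pearl string for 796 (12 lb).
The 3 lb tied up in pearl string is better spent on 2×jade mask — total rises to 847 (13 lb).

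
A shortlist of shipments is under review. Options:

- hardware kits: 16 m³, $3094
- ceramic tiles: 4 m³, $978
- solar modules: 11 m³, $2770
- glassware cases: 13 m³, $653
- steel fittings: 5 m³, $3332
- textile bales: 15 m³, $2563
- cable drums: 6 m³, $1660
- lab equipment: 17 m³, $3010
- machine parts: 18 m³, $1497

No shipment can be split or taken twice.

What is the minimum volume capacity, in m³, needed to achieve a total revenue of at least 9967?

36

Need the lightest bundle worth ≥ 9967.
Taking hardware kits + ceramic tiles + solar modules + steel fittings gives 10174 (≥ 9967) for 36 m³.
Any bundle with less than 36 m³ falls short of 9967.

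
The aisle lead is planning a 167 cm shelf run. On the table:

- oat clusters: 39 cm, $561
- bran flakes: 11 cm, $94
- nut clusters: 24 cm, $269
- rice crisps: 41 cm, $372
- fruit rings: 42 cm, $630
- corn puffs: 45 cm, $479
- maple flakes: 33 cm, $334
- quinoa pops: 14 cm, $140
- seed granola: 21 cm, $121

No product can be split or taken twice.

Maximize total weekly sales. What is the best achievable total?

2079

Best packing: oat clusters + nut clusters + fruit rings + corn puffs + quinoa pops — 164 cm, 2079 total.
Nothing else within 167 cm beats 2079.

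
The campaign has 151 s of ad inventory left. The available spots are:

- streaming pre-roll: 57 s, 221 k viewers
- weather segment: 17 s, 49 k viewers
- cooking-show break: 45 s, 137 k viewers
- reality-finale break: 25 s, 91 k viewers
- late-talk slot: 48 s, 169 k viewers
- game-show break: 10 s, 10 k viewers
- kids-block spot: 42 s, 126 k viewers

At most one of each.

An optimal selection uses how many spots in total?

4

The maximum expected reach within 151 s is 530.
streaming pre-roll + weather segment + reality-finale break + late-talk slot hits 530 at 147 s.
Every optimal selection uses 4 spots.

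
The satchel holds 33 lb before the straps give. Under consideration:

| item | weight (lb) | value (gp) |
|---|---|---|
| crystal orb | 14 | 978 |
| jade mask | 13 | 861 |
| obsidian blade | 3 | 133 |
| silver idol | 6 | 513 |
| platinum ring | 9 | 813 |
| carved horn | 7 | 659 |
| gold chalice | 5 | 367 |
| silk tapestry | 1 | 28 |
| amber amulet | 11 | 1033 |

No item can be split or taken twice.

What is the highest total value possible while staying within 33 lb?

Best packing: silver idol + platinum ring + carved horn + amber amulet — 33 lb, 3018 total.

3018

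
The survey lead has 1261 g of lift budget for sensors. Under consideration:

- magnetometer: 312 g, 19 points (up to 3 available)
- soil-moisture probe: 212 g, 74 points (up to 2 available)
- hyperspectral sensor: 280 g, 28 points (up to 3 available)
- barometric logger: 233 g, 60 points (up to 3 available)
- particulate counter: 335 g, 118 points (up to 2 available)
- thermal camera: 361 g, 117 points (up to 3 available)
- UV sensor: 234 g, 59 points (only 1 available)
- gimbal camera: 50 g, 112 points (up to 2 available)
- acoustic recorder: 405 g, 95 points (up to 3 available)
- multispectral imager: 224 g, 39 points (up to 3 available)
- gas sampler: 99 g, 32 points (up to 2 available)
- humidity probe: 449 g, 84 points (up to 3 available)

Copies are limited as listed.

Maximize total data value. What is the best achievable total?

609

Filling by ratio: 2×soil-moisture probe + 2×particulate counter + 2×gimbal camera for 608, with 67 g left unused.
Dropping 2×soil-moisture probe frees 424 g; slotting in thermal camera + gas sampler (460 g) lifts the total to 609 at 1230 g.
Nothing else within 1261 g beats 609.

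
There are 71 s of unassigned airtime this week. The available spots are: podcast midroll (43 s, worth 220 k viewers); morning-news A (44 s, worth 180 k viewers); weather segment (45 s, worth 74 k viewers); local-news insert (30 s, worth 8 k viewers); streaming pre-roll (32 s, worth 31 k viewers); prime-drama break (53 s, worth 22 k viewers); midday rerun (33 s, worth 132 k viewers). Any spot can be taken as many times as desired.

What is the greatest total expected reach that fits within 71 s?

By expected reach per s: podcast midroll 5.12, morning-news A 4.09, midday rerun 4.00, weather segment 1.64 lead.
Filling by ratio: podcast midroll for 220, with 28 s left unused.
Dropping podcast midroll frees 43 s; slotting in 2×midday rerun (66 s) lifts the total to 264 at 66 s.
Every other selection either busts 71 s or fails to beat 264.

264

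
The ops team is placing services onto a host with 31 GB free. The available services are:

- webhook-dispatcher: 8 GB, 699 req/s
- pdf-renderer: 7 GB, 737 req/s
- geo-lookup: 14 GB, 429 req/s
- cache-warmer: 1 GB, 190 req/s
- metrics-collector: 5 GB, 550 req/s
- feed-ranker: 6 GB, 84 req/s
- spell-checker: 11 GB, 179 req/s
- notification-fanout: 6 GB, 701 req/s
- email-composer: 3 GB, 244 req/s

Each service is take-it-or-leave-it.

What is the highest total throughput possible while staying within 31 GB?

The ratio ordering already packs tightly: webhook-dispatcher + pdf-renderer + cache-warmer + metrics-collector + notification-fanout + email-composer, 30 GB, 3121.
The spare 1 GB is too small for any remaining service, and no exchange beats 3121.

3121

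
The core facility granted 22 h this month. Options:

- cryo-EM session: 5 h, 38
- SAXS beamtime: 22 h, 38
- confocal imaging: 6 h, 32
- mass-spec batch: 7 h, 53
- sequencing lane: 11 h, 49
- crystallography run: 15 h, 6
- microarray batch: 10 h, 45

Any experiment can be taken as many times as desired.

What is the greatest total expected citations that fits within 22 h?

The ratio heuristic lands on 4×cryo-EM session (152) but leaves 2 h idle.
Replace cryo-EM session with mass-spec batch: the trade gains 15 net, giving 167 at 22 h.
Every other selection either busts 22 h or fails to beat 167.

167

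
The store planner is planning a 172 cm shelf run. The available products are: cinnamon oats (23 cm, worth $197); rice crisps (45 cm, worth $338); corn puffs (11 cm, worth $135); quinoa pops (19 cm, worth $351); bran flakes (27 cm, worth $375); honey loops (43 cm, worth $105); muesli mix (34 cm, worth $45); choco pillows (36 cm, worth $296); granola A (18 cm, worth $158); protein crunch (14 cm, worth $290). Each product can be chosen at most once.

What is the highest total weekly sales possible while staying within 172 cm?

1943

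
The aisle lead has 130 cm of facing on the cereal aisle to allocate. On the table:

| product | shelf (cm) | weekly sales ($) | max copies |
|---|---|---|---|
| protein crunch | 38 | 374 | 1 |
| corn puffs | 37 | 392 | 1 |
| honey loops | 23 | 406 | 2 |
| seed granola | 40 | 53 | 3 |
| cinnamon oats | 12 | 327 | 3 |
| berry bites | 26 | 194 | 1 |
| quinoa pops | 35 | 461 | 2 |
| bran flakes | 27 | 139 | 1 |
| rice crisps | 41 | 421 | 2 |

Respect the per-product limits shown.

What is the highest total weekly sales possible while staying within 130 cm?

Taking the top-ratio products first gives 2×honey loops + 3×cinnamon oats + quinoa pops for 2254 (117 cm).
Dropping honey loops frees 23 cm; slotting in quinoa pops (35 cm) lifts the total to 2309 at 129 cm.
The spare 1 cm is too small for any remaining product, and no exchange beats 2309.

2309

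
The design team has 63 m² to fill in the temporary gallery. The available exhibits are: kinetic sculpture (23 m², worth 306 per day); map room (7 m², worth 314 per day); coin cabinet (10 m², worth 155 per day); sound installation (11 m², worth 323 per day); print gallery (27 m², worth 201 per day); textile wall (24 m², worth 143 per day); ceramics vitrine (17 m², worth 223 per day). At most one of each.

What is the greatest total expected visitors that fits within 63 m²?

Filling by ratio: kinetic sculpture + map room + coin cabinet + sound installation for 1098, with 12 m² left unused.
Dropping coin cabinet frees 10 m²; slotting in ceramics vitrine (17 m²) lifts the total to 1166 at 58 m².
No other feasible combination exceeds 1166.

1166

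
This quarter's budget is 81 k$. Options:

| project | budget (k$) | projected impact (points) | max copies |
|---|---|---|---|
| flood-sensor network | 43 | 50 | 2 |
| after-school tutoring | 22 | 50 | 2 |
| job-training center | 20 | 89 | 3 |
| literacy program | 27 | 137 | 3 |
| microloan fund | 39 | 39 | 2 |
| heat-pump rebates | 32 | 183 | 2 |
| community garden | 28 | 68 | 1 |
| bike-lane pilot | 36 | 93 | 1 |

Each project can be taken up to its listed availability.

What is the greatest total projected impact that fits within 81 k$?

411

The ratio heuristic lands on 2×heat-pump rebates (366) but leaves 17 k$ idle.
Dropping 2×heat-pump rebates frees 64 k$; slotting in 3×literacy program (81 k$) lifts the total to 411 at 81 k$.
Every other selection either busts 81 k$ or exceeds an availability limit or fails to beat 411.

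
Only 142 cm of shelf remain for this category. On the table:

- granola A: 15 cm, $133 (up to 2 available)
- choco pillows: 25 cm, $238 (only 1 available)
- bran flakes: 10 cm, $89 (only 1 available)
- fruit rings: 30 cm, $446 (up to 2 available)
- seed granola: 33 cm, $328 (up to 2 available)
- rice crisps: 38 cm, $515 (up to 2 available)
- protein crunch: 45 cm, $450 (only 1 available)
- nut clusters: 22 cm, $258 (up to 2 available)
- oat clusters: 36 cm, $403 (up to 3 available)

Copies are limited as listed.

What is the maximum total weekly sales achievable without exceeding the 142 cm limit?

Ranking by ratio (weekly sales/cm): fruit rings 14.87, rice crisps 13.55, nut clusters 11.73, oat clusters 11.19.
Greedy by ratio would take 2×fruit rings + 2×rice crisps: 136 cm used, total 1922.
The 38 cm tied up in rice crisps is better spent on 2×nut clusters — total rises to 1923 (142 cm).

1923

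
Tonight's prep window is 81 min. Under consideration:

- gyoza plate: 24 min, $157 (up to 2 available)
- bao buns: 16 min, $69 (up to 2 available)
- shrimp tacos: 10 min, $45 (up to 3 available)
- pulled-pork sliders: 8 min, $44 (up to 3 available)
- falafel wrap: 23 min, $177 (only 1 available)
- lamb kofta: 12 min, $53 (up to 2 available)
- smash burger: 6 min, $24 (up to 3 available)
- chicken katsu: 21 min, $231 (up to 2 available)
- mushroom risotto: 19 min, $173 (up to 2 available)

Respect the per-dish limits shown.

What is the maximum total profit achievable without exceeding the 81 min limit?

Density check — chicken katsu 11.00, mushroom risotto 9.11, falafel wrap 7.70, gyoza plate 6.54 are the best per min.
Best packing: 2×chicken katsu + 2×mushroom risotto — 80 min, 808 total.
That's the maximum — no swap from here does better than 808.

808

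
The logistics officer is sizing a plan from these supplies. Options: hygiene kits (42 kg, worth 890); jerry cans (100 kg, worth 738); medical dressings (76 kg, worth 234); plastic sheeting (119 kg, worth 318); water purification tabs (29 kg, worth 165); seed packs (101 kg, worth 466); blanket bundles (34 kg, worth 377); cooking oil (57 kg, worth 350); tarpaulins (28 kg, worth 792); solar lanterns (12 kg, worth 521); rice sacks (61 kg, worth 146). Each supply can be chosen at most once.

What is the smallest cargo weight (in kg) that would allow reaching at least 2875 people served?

173

Look for the lowest-cargo combination reaching 2875.
hygiene kits + blanket bundles + cooking oil + tarpaulins + solar lanterns reaches 2930 using 173 kg.
No combination under 173 kg hits 2875.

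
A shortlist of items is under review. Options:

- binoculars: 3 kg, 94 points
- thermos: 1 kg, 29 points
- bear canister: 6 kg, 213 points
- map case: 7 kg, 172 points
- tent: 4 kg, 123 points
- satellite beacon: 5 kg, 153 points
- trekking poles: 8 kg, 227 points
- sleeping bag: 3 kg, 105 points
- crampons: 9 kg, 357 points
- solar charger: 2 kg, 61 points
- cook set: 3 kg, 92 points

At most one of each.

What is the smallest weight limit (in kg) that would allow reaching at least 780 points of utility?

22

Look for the lowest-weight combination reaching 780.
Taking binoculars + bear canister + tent + crampons gives 787 (≥ 780) for 22 kg.
No combination under 22 kg hits 780.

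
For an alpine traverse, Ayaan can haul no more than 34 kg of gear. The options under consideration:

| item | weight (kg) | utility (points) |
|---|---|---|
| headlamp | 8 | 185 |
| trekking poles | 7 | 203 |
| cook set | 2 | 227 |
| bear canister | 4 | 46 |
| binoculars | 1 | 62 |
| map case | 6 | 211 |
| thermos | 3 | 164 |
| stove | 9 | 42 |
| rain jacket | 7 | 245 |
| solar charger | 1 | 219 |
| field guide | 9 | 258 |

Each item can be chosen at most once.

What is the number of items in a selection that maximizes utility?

7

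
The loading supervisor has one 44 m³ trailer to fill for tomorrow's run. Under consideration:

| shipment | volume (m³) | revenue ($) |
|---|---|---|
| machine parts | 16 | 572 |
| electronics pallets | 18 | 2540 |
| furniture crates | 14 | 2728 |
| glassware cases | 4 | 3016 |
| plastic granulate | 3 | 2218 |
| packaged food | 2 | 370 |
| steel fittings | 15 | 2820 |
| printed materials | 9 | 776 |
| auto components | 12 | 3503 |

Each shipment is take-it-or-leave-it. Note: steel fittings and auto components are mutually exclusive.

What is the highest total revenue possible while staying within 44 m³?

12611

By revenue per m³: glassware cases 754.00, plastic granulate 739.33, auto components 291.92 lead.
Taking furniture crates + glassware cases + plastic granulate + packaged food + printed materials + auto components: 44 m³ used, 12611 in revenue.
Runner-up furniture crates + glassware cases + plastic granulate + printed materials + auto components tops out at 12241.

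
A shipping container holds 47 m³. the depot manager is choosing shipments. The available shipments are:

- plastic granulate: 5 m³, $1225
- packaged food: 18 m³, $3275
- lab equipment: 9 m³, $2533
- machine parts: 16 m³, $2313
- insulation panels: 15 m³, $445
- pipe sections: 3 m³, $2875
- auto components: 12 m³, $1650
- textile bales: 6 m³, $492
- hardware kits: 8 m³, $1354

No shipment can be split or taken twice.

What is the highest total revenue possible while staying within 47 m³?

The ratio heuristic lands on plastic granulate + packaged food + lab equipment + pipe sections + hardware kits (11262) but leaves 4 m³ idle.
Dropping hardware kits frees 8 m³; slotting in auto components (12 m³) lifts the total to 11558 at 47 m³.
Nothing else within 47 m³ beats 11558.

11558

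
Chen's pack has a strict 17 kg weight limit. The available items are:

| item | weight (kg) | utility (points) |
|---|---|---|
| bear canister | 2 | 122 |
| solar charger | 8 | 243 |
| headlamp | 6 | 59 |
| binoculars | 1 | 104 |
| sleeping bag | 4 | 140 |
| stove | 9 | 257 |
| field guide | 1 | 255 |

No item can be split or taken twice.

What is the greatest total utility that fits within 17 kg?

Filling by ratio: bear canister + solar charger + binoculars + sleeping bag + field guide for 864, with 1 kg left unused.
Replace solar charger with stove: the trade gains 14 net, giving 878 at 17 kg.

878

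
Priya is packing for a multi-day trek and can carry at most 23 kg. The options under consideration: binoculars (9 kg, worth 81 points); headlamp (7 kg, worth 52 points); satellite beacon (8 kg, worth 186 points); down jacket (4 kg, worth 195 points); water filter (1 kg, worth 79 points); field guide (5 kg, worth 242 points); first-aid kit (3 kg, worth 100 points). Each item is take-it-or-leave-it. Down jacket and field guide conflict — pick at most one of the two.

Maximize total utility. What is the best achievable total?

Taking headlamp + satellite beacon + down jacket + water filter + first-aid kit: 23 kg used, 612 in utility.
Runner-up satellite beacon + water filter + field guide + first-aid kit tops out at 607.

612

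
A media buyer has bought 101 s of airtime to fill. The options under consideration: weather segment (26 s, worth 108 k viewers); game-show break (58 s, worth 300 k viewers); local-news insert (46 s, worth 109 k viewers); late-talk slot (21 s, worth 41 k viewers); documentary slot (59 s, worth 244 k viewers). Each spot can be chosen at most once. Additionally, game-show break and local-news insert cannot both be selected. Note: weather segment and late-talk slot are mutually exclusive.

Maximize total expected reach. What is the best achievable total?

Taking weather segment + game-show break: 84 s used, 408 in expected reach.

408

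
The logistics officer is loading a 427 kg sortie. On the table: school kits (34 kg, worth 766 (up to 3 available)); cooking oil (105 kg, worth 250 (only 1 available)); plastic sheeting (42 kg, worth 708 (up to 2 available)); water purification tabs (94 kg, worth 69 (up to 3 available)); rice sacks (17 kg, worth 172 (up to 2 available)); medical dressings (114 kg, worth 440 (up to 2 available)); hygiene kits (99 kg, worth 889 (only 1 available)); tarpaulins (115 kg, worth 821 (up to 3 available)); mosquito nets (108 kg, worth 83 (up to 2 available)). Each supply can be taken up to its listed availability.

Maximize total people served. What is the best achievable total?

Density check — school kits 22.53, plastic sheeting 16.86, rice sacks 10.12, hygiene kits 8.98 are the best per kg.
A density-first pass picks 3×school kits + cooking oil + 2×plastic sheeting + 2×rice sacks + hygiene kits — 5197 at 424 kg.
Replace cooking oil and rice sacks with tarpaulins: the trade gains 399 net, giving 5596 at 417 kg.
No other feasible combination exceeds 5596.

5596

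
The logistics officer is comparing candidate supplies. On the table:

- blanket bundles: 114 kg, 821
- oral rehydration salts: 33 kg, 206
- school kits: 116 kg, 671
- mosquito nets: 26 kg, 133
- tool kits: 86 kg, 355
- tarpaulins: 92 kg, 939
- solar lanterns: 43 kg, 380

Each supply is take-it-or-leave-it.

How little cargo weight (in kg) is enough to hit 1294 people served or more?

135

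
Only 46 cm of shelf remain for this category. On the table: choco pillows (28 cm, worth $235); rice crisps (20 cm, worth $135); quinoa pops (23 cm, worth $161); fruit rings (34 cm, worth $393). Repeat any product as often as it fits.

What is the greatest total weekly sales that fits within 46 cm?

393

Best packing: fruit rings — 34 cm, 393 total.
No other feasible combination exceeds 393.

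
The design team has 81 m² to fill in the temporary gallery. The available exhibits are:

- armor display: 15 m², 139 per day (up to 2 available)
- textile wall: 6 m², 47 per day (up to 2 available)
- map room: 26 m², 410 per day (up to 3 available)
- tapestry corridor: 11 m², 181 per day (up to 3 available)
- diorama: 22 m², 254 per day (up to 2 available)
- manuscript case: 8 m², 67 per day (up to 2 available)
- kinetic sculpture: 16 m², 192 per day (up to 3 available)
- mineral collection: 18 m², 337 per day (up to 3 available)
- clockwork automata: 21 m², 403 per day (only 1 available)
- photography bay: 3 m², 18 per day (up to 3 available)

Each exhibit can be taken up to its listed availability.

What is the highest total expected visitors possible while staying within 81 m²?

By expected visitors per m²: clockwork automata 19.19, mineral collection 18.72, tapestry corridor 16.45, map room 15.77 lead.
Best packing: textile wall + 3×mineral collection + clockwork automata — 81 m², 1461 total.

1461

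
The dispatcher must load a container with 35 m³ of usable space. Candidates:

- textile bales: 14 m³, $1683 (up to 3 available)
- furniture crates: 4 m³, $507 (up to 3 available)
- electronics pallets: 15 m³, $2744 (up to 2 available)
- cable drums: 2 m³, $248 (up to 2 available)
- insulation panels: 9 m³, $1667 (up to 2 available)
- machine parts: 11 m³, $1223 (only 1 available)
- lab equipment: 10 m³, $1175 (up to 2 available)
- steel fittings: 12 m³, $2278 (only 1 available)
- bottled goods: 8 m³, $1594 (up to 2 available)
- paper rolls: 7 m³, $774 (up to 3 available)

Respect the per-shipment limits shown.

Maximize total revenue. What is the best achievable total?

By revenue per m³: bottled goods 199.25, steel fittings 189.83, insulation panels 185.22 lead.
Greedy by ratio would take furniture crates + cable drums + steel fittings + 2×bottled goods: 34 m³ used, total 6221.
Replace furniture crates and cable drums and bottled goods with electronics pallets: the trade gains 395 net, giving 6616 at 35 m³.
No other feasible combination exceeds 6616.

6616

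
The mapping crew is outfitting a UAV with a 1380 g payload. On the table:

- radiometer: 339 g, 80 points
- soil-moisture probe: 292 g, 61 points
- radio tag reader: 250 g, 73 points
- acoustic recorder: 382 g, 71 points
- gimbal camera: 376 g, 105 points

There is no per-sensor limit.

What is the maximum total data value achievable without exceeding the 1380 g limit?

Ranking by ratio (data value/g): radio tag reader 0.29, gimbal camera 0.28, radiometer 0.24, soil-moisture probe 0.21.
Greedy by ratio would take 5×radio tag reader: 1250 g used, total 365.
The 250 g tied up in radio tag reader is better spent on gimbal camera — total rises to 397 (1376 g).
The spare 4 g is too small for any remaining sensor, and no exchange beats 397.

397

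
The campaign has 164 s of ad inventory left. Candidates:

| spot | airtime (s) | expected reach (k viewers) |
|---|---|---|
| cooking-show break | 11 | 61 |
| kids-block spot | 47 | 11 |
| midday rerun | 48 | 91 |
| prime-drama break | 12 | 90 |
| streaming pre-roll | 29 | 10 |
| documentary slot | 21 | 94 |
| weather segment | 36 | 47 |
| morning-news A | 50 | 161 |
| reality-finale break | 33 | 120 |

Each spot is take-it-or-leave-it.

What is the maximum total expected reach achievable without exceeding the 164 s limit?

573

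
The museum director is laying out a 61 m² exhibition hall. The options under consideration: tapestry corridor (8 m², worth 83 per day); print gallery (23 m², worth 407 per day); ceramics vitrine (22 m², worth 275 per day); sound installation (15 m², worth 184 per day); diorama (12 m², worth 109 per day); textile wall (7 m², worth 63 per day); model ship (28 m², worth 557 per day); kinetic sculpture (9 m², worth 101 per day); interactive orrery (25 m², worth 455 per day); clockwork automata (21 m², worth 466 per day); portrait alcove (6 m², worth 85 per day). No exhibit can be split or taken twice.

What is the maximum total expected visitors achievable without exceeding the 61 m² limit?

Taking the top-ratio exhibits first gives model ship + clockwork automata + portrait alcove for 1108 (55 m²).
The 6 m² tied up in portrait alcove is better spent on diorama — total rises to 1132 (61 m²).
No other feasible combination exceeds 1132.

1132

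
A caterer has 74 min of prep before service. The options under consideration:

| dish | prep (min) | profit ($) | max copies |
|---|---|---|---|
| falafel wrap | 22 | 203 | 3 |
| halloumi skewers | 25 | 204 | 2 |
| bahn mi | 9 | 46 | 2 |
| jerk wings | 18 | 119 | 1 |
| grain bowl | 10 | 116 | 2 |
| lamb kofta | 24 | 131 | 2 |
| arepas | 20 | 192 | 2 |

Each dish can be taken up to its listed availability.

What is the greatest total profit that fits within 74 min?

714

By profit per min: grain bowl 11.60, arepas 9.60, falafel wrap 9.23, halloumi skewers 8.16 lead.
Greedy by ratio would take bahn mi + 2×grain bowl + 2×arepas: 69 min used, total 662.
The 39 min tied up in bahn mi and grain bowl and arepas is better spent on 2×falafel wrap — total rises to 714 (74 min).
That's the maximum — no swap from here does better than 714.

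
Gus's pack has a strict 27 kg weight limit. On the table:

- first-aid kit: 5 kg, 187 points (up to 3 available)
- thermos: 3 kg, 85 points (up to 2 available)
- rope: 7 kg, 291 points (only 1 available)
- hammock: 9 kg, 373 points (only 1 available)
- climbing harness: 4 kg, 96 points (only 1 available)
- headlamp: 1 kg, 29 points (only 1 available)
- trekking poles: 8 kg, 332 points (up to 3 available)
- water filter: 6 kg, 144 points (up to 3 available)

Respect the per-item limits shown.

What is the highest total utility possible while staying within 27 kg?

1081

Greedy by ratio would take thermos + rope + headlamp + 2×trekking poles: 27 kg used, total 1069.
Dropping rope and headlamp frees 8 kg; slotting in trekking poles (8 kg) lifts the total to 1081 at 27 kg.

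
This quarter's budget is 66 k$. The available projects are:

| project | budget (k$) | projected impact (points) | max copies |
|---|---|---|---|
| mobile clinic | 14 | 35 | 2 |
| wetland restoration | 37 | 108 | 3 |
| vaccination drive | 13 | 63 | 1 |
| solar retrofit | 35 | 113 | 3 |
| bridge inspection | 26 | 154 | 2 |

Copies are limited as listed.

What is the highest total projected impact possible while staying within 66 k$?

The ratio ordering already packs tightly: vaccination drive + 2×bridge inspection, 65 k$, 371.

371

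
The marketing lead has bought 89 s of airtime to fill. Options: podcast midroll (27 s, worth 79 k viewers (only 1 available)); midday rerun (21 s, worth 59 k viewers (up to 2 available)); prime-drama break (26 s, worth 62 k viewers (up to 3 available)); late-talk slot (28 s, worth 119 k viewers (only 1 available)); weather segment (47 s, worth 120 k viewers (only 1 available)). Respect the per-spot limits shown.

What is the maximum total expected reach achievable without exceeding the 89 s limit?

260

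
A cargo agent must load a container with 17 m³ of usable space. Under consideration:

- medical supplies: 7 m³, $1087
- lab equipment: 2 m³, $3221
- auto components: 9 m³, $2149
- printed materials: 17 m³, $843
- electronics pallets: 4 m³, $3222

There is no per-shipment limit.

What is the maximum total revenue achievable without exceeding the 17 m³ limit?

8×lab equipment uses 16 of the 17 m³ and totals 25768.
Nothing else within 17 m³ beats 25768.

25768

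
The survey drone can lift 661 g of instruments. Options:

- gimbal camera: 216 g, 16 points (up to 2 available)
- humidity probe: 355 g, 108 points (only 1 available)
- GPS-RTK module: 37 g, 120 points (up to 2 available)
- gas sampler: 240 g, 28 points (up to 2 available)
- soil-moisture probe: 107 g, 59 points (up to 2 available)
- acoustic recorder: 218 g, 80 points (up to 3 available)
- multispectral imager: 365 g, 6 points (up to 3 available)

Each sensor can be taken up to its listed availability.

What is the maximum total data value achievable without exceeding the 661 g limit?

466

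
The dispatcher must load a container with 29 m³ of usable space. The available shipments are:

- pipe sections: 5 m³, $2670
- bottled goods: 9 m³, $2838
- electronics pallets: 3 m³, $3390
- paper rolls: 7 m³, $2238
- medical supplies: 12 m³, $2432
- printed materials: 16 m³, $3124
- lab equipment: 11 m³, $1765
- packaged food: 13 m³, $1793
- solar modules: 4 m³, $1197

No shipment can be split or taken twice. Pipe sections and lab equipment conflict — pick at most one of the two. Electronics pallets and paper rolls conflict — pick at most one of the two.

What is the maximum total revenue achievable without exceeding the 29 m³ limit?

11330

Best packing: pipe sections + bottled goods + electronics pallets + medical supplies — 29 m³, 11330 total.
An exhaustive check of the 512 subsets confirms 11330.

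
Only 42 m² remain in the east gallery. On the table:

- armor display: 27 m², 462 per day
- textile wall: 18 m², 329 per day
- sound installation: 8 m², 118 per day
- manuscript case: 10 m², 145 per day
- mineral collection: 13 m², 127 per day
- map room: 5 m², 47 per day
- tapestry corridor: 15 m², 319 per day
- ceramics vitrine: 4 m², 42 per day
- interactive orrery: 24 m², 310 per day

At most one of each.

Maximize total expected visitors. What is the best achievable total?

781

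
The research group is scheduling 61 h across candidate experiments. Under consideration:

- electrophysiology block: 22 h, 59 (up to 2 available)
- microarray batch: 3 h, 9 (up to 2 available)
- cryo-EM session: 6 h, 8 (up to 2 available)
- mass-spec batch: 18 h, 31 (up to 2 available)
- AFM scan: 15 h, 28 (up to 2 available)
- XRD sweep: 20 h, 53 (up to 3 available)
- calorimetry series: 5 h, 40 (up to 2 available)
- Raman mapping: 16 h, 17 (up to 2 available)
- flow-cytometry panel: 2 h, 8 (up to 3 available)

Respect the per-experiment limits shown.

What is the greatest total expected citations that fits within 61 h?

225

Filling by ratio: electrophysiology block + 2×microarray batch + AFM scan + 2×calorimetry series + 3×flow-cytometry panel for 209, with 2 h left unused.
Replace microarray batch and AFM scan with XRD sweep: the trade gains 16 net, giving 225 at 61 h.
Every other selection either busts 61 h or exceeds an availability limit or fails to beat 225.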